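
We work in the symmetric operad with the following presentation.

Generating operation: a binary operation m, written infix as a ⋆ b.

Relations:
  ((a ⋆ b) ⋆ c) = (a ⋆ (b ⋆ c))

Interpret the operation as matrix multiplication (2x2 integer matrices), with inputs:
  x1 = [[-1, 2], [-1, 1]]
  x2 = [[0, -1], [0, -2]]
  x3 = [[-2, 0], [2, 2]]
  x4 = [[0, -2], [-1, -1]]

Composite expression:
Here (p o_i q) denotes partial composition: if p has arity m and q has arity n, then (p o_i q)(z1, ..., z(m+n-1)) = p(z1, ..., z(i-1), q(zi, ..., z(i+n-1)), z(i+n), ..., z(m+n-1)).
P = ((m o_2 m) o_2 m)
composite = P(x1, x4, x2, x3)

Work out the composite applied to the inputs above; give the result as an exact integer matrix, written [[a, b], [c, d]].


[[4, 4], [-2, -2]]

(x4 ⋆ x2) = [[0, 4], [0, 3]]
((x4 ⋆ x2) ⋆ x3) = [[8, 8], [6, 6]]
(x1 ⋆ ((x4 ⋆ x2) ⋆ x3)) = [[4, 4], [-2, -2]]


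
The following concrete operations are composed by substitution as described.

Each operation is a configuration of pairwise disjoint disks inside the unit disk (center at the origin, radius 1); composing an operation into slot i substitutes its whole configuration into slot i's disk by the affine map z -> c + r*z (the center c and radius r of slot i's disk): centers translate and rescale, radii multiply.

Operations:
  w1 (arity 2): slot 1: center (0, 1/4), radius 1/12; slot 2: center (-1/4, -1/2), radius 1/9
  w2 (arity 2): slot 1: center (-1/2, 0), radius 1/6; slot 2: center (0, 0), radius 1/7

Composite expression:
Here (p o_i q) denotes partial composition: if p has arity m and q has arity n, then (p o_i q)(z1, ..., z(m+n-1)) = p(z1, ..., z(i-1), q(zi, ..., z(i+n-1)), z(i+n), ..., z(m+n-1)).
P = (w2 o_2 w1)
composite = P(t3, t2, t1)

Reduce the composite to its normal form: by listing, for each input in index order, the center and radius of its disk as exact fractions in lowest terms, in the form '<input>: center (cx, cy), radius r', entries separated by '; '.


t1: center (-1/28, -1/14), radius 1/63; t2: center (0, 1/28), radius 1/84; t3: center (-1/2, 0), radius 1/6

Nesting under w2 composes maps z -> c + r*z down each t-path.
input t3: applying the 1 nested substitution gives center (-1/2, 0), radius 1/6
input t2: applying the 2 nested substitutions gives center (0, 1/28), radius 1/84
input t1: applying the 2 nested substitutions gives center (-1/28, -1/14), radius 1/63


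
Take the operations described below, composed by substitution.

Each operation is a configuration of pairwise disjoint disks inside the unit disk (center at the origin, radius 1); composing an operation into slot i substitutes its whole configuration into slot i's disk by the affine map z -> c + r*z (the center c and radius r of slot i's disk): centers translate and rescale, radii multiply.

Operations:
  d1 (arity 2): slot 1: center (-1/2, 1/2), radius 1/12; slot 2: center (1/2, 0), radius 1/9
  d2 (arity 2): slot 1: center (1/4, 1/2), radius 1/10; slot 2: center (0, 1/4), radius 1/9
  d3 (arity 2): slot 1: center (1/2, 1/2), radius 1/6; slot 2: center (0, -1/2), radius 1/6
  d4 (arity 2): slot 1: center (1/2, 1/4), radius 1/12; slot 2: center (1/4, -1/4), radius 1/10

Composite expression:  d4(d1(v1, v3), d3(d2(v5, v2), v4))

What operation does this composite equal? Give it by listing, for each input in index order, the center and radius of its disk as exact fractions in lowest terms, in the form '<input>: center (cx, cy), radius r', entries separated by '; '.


Below d4, radii multiply path by path; the v-disk centers shift.
input v1: composing its 2 substitution steps yields center (11/24, 7/24), radius 1/144
input v3: composing its 2 substitution steps yields center (13/24, 1/4), radius 1/108
input v5: composing its 3 substitution steps yields center (73/240, -23/120), radius 1/600
input v2: composing its 3 substitution steps yields center (3/10, -47/240), radius 1/540
input v4: composing its 2 substitution steps yields center (1/4, -3/10), radius 1/60

v1: center (11/24, 7/24), radius 1/144; v2: center (3/10, -47/240), radius 1/540; v3: center (13/24, 1/4), radius 1/108; v4: center (1/4, -3/10), radius 1/60; v5: center (73/240, -23/120), radius 1/600


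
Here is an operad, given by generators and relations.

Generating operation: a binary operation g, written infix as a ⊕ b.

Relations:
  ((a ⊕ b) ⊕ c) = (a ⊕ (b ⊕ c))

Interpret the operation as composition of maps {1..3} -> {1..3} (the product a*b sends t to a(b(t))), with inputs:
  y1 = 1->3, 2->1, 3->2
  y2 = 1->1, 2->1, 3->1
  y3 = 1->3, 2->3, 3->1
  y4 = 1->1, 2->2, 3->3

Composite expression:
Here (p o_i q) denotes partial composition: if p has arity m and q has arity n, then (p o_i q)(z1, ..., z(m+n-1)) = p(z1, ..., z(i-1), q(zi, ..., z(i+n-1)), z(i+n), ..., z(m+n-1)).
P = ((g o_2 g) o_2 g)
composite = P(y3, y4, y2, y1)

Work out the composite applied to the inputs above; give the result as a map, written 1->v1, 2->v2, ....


1->3, 2->3, 3->3

(y4 ⊕ y2) = 1->1, 2->1, 3->1
((y4 ⊕ y2) ⊕ y1) = 1->1, 2->1, 3->1
(y3 ⊕ ((y4 ⊕ y2) ⊕ y1)) = 1->3, 2->3, 3->3


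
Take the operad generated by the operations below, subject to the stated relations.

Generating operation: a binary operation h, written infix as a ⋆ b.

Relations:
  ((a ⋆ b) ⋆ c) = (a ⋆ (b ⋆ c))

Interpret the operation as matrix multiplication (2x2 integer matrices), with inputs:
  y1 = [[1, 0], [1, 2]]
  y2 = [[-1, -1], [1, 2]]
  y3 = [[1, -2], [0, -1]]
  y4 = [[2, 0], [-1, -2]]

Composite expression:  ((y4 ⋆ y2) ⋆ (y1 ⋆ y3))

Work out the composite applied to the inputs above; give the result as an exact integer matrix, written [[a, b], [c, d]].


[[-4, 12], [-4, 14]]

(y4 ⋆ y2) = [[-2, -2], [-1, -3]]
(y1 ⋆ y3) = [[1, -2], [1, -4]]
((y4 ⋆ y2) ⋆ (y1 ⋆ y3)) = [[-4, 12], [-4, 14]]


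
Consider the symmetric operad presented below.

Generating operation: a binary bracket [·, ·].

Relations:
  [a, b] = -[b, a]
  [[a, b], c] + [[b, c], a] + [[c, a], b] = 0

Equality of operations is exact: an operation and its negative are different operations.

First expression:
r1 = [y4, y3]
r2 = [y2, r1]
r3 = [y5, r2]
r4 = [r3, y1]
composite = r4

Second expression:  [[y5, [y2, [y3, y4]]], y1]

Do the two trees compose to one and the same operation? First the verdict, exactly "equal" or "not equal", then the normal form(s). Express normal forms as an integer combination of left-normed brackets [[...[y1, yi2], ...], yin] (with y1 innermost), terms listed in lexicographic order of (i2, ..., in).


The first expression, normalized: -[[[[y1, y2], y3], y4], y5] + [[[[y1, y2], y4], y3], y5] + [[[[y1, y3], y4], y2], y5] - [[[[y1, y4], y3], y2], y5] + [[[[y1, y5], y2], y3], y4] - [[[[y1, y5], y2], y4], y3] - [[[[y1, y5], y3], y4], y2] + [[[[y1, y5], y4], y3], y2]
The second expression, normalized: [[[[y1, y2], y3], y4], y5] - [[[[y1, y2], y4], y3], y5] - [[[[y1, y3], y4], y2], y5] + [[[[y1, y4], y3], y2], y5] - [[[[y1, y5], y2], y3], y4] + [[[[y1, y5], y2], y4], y3] + [[[[y1, y5], y3], y4], y2] - [[[[y1, y5], y4], y3], y2]
They disagree, so not equal.

not equal; the first gives -[[[[y1, y2], y3], y4], y5] + [[[[y1, y2], y4], y3], y5] + [[[[y1, y3], y4], y2], y5] - [[[[y1, y4], y3], y2], y5] + [[[[y1, y5], y2], y3], y4] - [[[[y1, y5], y2], y4], y3] - [[[[y1, y5], y3], y4], y2] + [[[[y1, y5], y4], y3], y2] and the second [[[[y1, y2], y3], y4], y5] - [[[[y1, y2], y4], y3], y5] - [[[[y1, y3], y4], y2], y5] + [[[[y1, y4], y3], y2], y5] - [[[[y1, y5], y2], y3], y4] + [[[[y1, y5], y2], y4], y3] + [[[[y1, y5], y3], y4], y2] - [[[[y1, y5], y4], y3], y2]


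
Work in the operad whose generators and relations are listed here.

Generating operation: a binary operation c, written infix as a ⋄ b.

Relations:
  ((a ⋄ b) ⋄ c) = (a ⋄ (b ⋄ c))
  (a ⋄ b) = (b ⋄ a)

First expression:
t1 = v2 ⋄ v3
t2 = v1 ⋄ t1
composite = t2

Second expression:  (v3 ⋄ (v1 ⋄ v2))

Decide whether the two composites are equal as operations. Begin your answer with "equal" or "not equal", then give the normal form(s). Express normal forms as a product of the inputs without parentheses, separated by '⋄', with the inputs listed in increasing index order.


equal; both compose to v1 ⋄ v2 ⋄ v3

In normal form, the first expression is v1 ⋄ v2 ⋄ v3
In normal form, the second expression is v1 ⋄ v2 ⋄ v3
Identical normal forms: equal.


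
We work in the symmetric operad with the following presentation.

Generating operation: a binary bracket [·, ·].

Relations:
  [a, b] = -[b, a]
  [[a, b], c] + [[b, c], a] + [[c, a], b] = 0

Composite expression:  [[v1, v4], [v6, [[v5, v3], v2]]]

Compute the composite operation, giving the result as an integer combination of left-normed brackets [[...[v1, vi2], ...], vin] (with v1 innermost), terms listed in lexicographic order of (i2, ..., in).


In the tensor algebra, words opening v1 carry the v1-anchored form.
Composite bracket: [[v1, v4], [v6, [[v5, v3], v2]]]
Each bracket splits as ab - ba, giving 32 signed words (2^5 = 32).
Only words starting with v1 matter:
  sign of v1v4v2v3v5v6 is -1, so it contributes -[[[[[v1, v4], v2], v3], v5], v6]
  sign of v1v4v2v5v3v6 is +1, so it contributes +[[[[[v1, v4], v2], v5], v3], v6]
  sign of v1v4v3v5v2v6 is +1, so it contributes +[[[[[v1, v4], v3], v5], v2], v6]
  sign of v1v4v5v3v2v6 is -1, so it contributes -[[[[[v1, v4], v5], v3], v2], v6]
  sign of v1v4v6v2v3v5 is +1, so it contributes +[[[[[v1, v4], v6], v2], v3], v5]
  sign of v1v4v6v2v5v3 is -1, so it contributes -[[[[[v1, v4], v6], v2], v5], v3]
  sign of v1v4v6v3v5v2 is -1, so it contributes -[[[[[v1, v4], v6], v3], v5], v2]
  sign of v1v4v6v5v3v2 is +1, so it contributes +[[[[[v1, v4], v6], v5], v3], v2]

-[[[[[v1, v4], v2], v3], v5], v6] + [[[[[v1, v4], v2], v5], v3], v6] + [[[[[v1, v4], v3], v5], v2], v6] - [[[[[v1, v4], v5], v3], v2], v6] + [[[[[v1, v4], v6], v2], v3], v5] - [[[[[v1, v4], v6], v2], v5], v3] - [[[[[v1, v4], v6], v3], v5], v2] + [[[[[v1, v4], v6], v5], v3], v2]


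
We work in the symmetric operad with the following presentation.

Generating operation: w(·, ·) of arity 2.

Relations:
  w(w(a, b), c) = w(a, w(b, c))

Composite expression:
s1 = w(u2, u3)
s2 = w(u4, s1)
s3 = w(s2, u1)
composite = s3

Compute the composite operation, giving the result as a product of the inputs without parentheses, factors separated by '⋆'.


u4 ⋆ u2 ⋆ u3 ⋆ u1

Every regrouping of w is equal, so read the u-inputs in written order.
w(u2, u3) unparenthesizes to u2 ⋆ u3
w(u4, w(u2, u3)) unparenthesizes to u4 ⋆ u2 ⋆ u3
w(w(u4, w(u2, u3)), u1) unparenthesizes to u4 ⋆ u2 ⋆ u3 ⋆ u1


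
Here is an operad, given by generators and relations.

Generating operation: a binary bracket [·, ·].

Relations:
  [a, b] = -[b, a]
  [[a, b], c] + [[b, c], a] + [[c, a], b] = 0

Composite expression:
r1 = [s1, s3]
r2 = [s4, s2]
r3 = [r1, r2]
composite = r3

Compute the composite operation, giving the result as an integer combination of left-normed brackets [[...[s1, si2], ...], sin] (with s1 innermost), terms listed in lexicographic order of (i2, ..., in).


-[[[s1, s3], s2], s4] + [[[s1, s3], s4], s2]


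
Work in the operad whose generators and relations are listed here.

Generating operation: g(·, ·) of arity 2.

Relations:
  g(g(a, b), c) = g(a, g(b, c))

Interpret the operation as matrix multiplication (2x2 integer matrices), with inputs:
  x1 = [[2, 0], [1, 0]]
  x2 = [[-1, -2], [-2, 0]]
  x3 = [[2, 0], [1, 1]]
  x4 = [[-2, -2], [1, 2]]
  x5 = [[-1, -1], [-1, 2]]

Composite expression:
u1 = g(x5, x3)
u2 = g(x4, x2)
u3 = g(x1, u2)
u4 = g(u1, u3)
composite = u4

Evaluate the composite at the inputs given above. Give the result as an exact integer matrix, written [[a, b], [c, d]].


[[-42, -28], [12, 8]]

g(x5, x3) = [[-3, -1], [0, 2]]
g(x4, x2) = [[6, 4], [-5, -2]]
g(x1, g(x4, x2)) = [[12, 8], [6, 4]]
g(g(x5, x3), g(x1, g(x4, x2))) = [[-42, -28], [12, 8]]


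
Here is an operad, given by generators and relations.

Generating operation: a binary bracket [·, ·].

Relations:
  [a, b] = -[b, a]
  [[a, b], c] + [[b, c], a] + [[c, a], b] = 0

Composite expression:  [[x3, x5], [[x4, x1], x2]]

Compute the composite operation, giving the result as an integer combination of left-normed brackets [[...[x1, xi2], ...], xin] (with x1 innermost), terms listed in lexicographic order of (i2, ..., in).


[[[[x1, x4], x2], x3], x5] - [[[[x1, x4], x2], x5], x3]

Antisymmetry and Jacobi reduce to x1-anchored left-normed brackets.
Composite bracket: [[x3, x5], [[x4, x1], x2]]
Under [a, b] = ab - ba we get 16 signed associative words (2^4 = 16).
Words beginning with x1 determine it all:
  the word x1x4x2x3x5 carries sign +1 and contributes +[[[[x1, x4], x2], x3], x5]
  the word x1x4x2x5x3 carries sign -1 and contributes -[[[[x1, x4], x2], x5], x3]


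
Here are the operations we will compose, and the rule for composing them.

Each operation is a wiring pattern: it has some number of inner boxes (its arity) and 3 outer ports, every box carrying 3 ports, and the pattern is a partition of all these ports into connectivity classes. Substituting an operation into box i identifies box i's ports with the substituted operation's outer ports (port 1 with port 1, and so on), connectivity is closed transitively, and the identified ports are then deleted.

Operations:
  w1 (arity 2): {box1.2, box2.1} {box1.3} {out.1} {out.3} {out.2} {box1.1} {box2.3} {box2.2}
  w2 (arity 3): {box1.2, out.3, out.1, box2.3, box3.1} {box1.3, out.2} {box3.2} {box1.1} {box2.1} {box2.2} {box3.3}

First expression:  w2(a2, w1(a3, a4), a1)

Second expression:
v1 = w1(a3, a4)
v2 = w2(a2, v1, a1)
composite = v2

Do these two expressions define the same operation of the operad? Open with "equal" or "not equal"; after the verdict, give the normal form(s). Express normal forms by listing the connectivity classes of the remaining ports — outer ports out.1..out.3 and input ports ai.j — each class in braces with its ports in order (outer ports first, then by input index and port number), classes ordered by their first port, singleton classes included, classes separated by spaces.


equal — both sides give {out.1, out.3, a1.1, a2.2} {out.2, a2.3} {a1.2} {a1.3} {a2.1} {a3.1} {a3.2, a4.1} {a3.3} {a4.2} {a4.3}

Normal form of the first expression: {out.1, out.3, a1.1, a2.2} {out.2, a2.3} {a1.2} {a1.3} {a2.1} {a3.1} {a3.2, a4.1} {a3.3} {a4.2} {a4.3}
Normal form of the second expression: {out.1, out.3, a1.1, a2.2} {out.2, a2.3} {a1.2} {a1.3} {a2.1} {a3.1} {a3.2, a4.1} {a3.3} {a4.2} {a4.3}
Identical normal forms: equal.


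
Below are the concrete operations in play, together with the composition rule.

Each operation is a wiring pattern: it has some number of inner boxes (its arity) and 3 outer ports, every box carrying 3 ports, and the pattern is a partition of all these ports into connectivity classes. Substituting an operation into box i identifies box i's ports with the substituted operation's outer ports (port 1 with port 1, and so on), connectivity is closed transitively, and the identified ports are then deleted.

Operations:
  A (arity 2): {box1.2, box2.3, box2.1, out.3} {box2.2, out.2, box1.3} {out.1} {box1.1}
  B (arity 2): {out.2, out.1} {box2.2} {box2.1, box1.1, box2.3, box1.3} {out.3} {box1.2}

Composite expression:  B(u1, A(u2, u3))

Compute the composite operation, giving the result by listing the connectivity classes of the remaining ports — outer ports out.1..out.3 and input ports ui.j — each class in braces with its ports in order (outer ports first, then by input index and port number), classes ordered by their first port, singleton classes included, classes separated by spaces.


{out.1, out.2} {out.3} {u1.1, u1.3, u2.2, u3.1, u3.3} {u1.2} {u2.1} {u2.3, u3.2}


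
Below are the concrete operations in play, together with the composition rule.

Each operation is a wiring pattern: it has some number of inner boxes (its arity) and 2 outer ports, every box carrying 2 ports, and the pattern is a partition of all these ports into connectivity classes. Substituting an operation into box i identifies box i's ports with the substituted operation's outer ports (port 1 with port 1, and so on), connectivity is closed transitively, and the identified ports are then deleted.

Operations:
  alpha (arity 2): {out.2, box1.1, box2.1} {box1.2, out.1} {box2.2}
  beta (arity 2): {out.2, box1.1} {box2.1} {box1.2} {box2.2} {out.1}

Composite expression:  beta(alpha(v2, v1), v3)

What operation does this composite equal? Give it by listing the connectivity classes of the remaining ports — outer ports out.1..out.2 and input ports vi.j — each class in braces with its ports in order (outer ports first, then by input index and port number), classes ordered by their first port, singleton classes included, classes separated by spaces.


Treat the ports identified at beta as solder joints: merge, then drop.
after alpha, the pattern on (v2, v1) reads {out.1, v2.2} {out.2, v1.1, v2.1} {v1.2} (out.j = its outer ports)
after beta, the pattern on (v2, v1, v3) reads {out.1} {out.2, v2.2} {v1.1, v2.1} {v1.2} {v3.1} {v3.2} (out.j = its outer ports)

{out.1} {out.2, v2.2} {v1.1, v2.1} {v1.2} {v3.1} {v3.2}


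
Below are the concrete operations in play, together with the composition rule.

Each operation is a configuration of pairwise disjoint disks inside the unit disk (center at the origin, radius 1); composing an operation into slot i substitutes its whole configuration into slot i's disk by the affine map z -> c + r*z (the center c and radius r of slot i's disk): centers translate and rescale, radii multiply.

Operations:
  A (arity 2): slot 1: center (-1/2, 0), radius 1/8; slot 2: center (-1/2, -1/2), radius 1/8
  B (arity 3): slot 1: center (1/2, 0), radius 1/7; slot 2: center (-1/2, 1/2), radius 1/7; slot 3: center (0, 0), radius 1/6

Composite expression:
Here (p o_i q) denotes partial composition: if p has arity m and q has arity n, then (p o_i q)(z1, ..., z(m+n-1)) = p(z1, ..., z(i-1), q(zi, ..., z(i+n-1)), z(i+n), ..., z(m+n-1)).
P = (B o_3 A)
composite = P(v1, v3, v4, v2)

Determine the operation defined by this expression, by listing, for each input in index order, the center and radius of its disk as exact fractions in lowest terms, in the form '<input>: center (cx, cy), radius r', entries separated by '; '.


v1: center (1/2, 0), radius 1/7; v2: center (-1/12, -1/12), radius 1/48; v3: center (-1/2, 1/2), radius 1/7; v4: center (-1/12, 0), radius 1/48

Below B, radii multiply path by path; the v-disk centers shift.
v1: after 1 affine step, its disk has center (1/2, 0), radius 1/7
v3: after 1 affine step, its disk has center (-1/2, 1/2), radius 1/7
v4: after 2 affine steps, its disk has center (-1/12, 0), radius 1/48
v2: after 2 affine steps, its disk has center (-1/12, -1/12), radius 1/48


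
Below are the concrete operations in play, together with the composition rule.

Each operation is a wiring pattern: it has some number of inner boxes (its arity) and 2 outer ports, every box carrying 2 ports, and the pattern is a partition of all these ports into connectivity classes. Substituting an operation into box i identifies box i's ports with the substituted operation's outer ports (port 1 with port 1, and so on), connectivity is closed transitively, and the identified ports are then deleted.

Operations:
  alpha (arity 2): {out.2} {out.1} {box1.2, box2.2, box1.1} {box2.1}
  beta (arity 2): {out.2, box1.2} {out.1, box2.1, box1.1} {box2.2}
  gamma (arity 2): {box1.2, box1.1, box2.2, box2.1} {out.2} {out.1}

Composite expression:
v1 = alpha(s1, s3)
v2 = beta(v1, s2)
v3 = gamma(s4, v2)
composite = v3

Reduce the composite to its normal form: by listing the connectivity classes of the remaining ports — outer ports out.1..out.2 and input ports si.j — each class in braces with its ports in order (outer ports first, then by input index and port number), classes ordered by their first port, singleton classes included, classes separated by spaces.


After gluing at gamma, chains via deleted ports link the s-ports.
through alpha, on inputs (s1, s3): {out.1} {out.2} {s1.1, s1.2, s3.2} {s3.1} (out.j = stage outer ports)
through beta, on inputs (s1, s3, s2): {out.1, s2.1} {out.2} {s1.1, s1.2, s3.2} {s2.2} {s3.1} (out.j = stage outer ports)
through gamma, on inputs (s4, s1, s3, s2): {out.1} {out.2} {s1.1, s1.2, s3.2} {s2.1, s4.1, s4.2} {s2.2} {s3.1} (out.j = stage outer ports)

{out.1} {out.2} {s1.1, s1.2, s3.2} {s2.1, s4.1, s4.2} {s2.2} {s3.1}


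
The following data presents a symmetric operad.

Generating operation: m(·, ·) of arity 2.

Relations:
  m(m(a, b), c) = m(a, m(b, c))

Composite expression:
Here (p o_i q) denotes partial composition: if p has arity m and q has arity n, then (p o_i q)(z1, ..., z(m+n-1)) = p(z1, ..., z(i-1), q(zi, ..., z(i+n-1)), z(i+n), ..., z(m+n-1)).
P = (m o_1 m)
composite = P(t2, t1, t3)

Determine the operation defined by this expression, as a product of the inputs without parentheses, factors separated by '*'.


t2 * t1 * t3


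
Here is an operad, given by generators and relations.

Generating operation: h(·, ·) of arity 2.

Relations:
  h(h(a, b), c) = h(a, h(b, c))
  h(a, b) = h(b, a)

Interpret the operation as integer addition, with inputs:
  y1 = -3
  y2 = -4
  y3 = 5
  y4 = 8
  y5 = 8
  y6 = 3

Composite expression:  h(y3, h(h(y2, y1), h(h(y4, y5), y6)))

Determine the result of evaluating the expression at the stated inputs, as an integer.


17


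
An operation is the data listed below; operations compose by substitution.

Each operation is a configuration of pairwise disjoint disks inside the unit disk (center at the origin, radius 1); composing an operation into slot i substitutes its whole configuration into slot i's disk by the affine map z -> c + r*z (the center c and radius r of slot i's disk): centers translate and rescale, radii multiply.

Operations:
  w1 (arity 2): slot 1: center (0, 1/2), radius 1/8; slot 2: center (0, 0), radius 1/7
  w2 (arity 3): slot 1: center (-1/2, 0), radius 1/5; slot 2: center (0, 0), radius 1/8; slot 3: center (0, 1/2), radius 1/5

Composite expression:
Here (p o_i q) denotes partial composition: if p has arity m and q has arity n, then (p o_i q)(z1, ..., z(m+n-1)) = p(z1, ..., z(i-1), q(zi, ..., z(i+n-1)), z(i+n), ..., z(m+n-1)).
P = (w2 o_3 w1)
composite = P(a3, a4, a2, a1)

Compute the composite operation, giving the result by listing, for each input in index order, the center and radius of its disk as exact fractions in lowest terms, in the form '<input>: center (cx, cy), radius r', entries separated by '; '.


a1: center (0, 1/2), radius 1/35; a2: center (0, 3/5), radius 1/40; a3: center (-1/2, 0), radius 1/5; a4: center (0, 0), radius 1/8

Only the slot chain above each a matters under w2; compose those maps.
tracing a3 down its 1-map path: center (-1/2, 0), radius 1/5
tracing a4 down its 1-map path: center (0, 0), radius 1/8
tracing a2 down its 2-map path: center (0, 3/5), radius 1/40
tracing a1 down its 2-map path: center (0, 1/2), radius 1/35


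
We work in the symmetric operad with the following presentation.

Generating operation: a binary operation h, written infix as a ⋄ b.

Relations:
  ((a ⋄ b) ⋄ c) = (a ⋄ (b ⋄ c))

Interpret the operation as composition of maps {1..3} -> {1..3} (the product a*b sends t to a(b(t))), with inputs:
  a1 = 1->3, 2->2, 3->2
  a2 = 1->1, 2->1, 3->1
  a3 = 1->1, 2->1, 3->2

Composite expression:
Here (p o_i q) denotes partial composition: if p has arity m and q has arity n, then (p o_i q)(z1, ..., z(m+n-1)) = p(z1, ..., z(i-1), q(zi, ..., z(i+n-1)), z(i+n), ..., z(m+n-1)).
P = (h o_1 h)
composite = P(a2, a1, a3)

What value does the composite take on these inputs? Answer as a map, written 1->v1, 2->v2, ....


1->1, 2->1, 3->1


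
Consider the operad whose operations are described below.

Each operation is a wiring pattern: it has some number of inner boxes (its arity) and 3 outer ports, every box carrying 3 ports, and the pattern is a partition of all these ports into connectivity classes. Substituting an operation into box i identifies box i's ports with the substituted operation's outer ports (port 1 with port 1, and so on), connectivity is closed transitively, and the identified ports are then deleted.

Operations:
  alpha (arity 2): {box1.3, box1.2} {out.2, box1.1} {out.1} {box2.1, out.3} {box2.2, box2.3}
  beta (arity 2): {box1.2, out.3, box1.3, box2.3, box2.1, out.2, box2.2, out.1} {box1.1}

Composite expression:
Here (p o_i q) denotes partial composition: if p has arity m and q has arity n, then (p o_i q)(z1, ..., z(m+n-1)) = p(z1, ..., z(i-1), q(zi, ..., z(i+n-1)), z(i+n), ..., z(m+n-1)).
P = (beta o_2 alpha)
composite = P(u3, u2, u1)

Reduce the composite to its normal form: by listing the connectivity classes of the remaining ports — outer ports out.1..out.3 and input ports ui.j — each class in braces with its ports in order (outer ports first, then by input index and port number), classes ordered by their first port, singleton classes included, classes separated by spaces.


{out.1, out.2, out.3, u1.1, u2.1, u3.2, u3.3} {u1.2, u1.3} {u2.2, u2.3} {u3.1}


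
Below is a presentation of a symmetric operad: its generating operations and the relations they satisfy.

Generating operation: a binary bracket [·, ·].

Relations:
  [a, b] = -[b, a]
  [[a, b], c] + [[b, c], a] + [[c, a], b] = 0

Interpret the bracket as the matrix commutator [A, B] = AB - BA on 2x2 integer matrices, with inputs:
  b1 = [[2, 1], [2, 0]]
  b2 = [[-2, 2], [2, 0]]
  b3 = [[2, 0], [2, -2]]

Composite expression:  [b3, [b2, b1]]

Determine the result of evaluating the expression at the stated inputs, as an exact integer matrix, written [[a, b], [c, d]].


[[12, -24], [-24, -12]]

[b2, b1] = [[2, -6], [8, -2]]
[b3, [b2, b1]] = [[12, -24], [-24, -12]]


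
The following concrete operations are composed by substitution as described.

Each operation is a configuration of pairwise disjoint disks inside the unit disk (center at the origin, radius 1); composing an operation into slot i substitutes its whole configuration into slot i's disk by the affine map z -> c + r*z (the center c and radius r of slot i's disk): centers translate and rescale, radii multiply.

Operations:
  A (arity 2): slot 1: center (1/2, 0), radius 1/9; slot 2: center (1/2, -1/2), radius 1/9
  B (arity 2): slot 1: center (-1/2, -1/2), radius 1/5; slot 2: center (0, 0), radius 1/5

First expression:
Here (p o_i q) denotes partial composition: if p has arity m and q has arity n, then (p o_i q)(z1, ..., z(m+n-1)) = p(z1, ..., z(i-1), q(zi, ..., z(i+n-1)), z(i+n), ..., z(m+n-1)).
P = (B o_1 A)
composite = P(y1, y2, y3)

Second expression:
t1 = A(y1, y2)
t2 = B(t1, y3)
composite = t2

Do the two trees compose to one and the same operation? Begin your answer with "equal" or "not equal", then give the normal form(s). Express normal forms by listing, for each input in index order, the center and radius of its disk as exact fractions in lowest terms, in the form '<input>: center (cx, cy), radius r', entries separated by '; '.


equal; both compose to y1: center (-2/5, -1/2), radius 1/45; y2: center (-2/5, -3/5), radius 1/45; y3: center (0, 0), radius 1/5

In normal form, the first expression is y1: center (-2/5, -1/2), radius 1/45; y2: center (-2/5, -3/5), radius 1/45; y3: center (0, 0), radius 1/5
In normal form, the second expression is y1: center (-2/5, -1/2), radius 1/45; y2: center (-2/5, -3/5), radius 1/45; y3: center (0, 0), radius 1/5
Both agree, so they are equal.


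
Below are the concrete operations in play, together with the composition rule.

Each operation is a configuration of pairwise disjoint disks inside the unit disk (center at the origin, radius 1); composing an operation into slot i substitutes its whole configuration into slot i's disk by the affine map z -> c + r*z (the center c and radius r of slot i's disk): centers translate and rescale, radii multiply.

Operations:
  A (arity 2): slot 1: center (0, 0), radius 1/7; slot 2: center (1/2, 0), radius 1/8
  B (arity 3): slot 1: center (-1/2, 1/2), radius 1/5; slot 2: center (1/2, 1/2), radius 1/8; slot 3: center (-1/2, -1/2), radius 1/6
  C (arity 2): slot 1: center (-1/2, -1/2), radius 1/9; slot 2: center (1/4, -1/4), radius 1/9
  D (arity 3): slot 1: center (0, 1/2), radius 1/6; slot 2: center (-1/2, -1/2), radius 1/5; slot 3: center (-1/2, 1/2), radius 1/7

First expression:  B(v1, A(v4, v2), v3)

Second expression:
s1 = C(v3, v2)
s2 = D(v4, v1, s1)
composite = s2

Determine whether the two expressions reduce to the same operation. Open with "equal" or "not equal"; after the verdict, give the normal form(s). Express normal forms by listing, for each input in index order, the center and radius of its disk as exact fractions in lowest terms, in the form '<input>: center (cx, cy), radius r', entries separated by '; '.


The first expression, normalized: v1: center (-1/2, 1/2), radius 1/5; v2: center (9/16, 1/2), radius 1/64; v3: center (-1/2, -1/2), radius 1/6; v4: center (1/2, 1/2), radius 1/56
The second expression, normalized: v1: center (-1/2, -1/2), radius 1/5; v2: center (-13/28, 13/28), radius 1/63; v3: center (-4/7, 3/7), radius 1/63; v4: center (0, 1/2), radius 1/6
Distinct normal forms: not equal.

not equal — first v1: center (-1/2, 1/2), radius 1/5; v2: center (9/16, 1/2), radius 1/64; v3: center (-1/2, -1/2), radius 1/6; v4: center (1/2, 1/2), radius 1/56, second v1: center (-1/2, -1/2), radius 1/5; v2: center (-13/28, 13/28), radius 1/63; v3: center (-4/7, 3/7), radius 1/63; v4: center (0, 1/2), radius 1/6


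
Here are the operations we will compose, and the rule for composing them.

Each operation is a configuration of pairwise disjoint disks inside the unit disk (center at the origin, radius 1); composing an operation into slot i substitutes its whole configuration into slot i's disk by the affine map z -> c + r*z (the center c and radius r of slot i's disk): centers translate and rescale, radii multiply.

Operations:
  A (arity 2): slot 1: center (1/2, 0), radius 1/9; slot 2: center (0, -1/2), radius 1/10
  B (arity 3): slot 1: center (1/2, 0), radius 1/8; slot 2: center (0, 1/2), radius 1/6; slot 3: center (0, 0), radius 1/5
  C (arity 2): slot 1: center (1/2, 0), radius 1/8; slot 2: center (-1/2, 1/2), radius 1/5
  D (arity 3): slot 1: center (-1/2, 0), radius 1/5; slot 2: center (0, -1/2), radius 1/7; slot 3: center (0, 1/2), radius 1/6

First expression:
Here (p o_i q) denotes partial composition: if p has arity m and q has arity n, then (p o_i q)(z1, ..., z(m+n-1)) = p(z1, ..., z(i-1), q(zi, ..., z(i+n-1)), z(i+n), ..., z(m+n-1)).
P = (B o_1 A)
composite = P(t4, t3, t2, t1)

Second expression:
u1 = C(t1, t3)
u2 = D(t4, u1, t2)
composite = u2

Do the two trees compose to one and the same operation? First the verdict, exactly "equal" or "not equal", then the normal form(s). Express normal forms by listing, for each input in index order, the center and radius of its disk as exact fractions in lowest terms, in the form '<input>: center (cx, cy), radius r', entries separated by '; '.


not equal: they reduce to t1: center (0, 0), radius 1/5; t2: center (0, 1/2), radius 1/6; t3: center (1/2, -1/16), radius 1/80; t4: center (9/16, 0), radius 1/72 and t1: center (1/14, -1/2), radius 1/56; t2: center (0, 1/2), radius 1/6; t3: center (-1/14, -3/7), radius 1/35; t4: center (-1/2, 0), radius 1/5


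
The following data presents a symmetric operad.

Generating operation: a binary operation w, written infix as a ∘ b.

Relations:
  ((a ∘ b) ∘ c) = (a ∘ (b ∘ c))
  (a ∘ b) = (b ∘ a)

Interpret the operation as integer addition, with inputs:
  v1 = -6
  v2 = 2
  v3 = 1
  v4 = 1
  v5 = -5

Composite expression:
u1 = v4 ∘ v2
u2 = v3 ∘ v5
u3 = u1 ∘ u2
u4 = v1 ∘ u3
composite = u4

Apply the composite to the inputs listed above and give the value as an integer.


(v4 ∘ v2) = 3
(v3 ∘ v5) = -4
((v4 ∘ v2) ∘ (v3 ∘ v5)) = -1
(v1 ∘ ((v4 ∘ v2) ∘ (v3 ∘ v5))) = -7

-7


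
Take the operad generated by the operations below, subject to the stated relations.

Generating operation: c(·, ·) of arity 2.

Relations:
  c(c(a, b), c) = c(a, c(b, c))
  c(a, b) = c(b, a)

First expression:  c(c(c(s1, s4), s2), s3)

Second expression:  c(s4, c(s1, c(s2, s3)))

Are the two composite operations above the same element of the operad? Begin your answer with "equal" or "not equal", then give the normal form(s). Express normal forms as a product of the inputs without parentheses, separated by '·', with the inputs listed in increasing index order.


equal: each reduces to s1 · s2 · s3 · s4

In normal form, the first expression is s1 · s2 · s3 · s4
In normal form, the second expression is s1 · s2 · s3 · s4
Identical normal forms: equal.


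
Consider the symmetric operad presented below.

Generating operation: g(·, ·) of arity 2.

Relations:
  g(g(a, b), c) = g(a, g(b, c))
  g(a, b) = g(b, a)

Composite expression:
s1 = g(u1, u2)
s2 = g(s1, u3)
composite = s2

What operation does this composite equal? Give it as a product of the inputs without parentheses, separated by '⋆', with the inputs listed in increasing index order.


u1 ⋆ u2 ⋆ u3

Any arrangement under g is one operation, so sort the u-inputs.
g(u1, u2) reduces to u1 ⋆ u2
g(g(u1, u2), u3) reduces to u1 ⋆ u2 ⋆ u3
rearranged into index order: u1 ⋆ u2 ⋆ u3


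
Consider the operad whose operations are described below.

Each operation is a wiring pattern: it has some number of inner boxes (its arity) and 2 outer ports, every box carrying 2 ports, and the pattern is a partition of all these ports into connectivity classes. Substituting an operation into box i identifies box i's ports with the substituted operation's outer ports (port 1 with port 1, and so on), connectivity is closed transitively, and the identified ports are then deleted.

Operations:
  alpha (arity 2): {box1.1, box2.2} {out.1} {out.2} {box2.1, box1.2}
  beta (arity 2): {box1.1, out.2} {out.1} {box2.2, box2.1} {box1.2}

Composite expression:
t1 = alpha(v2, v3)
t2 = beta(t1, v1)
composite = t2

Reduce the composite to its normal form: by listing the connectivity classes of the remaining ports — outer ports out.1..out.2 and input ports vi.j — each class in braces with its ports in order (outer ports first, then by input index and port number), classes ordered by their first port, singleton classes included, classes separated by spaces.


{out.1} {out.2} {v1.1, v1.2} {v2.1, v3.2} {v2.2, v3.1}

Reachability decides: close wires over beta-identified ports.
composing alpha on (v2, v3), with out.j its own outer ports: {out.1} {out.2} {v2.1, v3.2} {v2.2, v3.1}
composing beta on (v2, v3, v1), with out.j its own outer ports: {out.1} {out.2} {v1.1, v1.2} {v2.1, v3.2} {v2.2, v3.1}


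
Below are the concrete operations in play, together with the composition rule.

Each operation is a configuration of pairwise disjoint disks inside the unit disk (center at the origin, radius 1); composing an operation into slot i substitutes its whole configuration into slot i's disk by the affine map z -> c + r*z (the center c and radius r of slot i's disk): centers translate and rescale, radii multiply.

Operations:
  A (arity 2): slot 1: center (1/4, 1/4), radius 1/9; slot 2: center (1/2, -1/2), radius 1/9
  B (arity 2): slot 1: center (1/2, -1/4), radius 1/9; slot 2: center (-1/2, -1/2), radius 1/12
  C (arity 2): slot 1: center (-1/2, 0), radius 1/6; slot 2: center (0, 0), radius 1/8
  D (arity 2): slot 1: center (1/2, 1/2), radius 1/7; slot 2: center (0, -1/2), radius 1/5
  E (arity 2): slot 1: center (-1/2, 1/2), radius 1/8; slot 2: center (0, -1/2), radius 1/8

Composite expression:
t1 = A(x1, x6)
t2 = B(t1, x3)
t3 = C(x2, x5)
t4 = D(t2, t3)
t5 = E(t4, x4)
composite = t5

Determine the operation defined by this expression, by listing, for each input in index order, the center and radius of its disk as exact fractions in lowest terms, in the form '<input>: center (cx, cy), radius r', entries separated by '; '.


x1: center (-863/2016, 563/1008), radius 1/4536; x2: center (-41/80, 7/16), radius 1/240; x3: center (-25/56, 31/56), radius 1/672; x4: center (0, -1/2), radius 1/8; x5: center (-1/2, 7/16), radius 1/320; x6: center (-431/1008, 1123/2016), radius 1/4536

Nesting under E composes maps z -> c + r*z down each x-path.
input x1: applying the 4 nested substitutions gives center (-863/2016, 563/1008), radius 1/4536
input x6: applying the 4 nested substitutions gives center (-431/1008, 1123/2016), radius 1/4536
input x3: applying the 3 nested substitutions gives center (-25/56, 31/56), radius 1/672
input x2: applying the 3 nested substitutions gives center (-41/80, 7/16), radius 1/240
input x5: applying the 3 nested substitutions gives center (-1/2, 7/16), radius 1/320
input x4: applying the 1 nested substitution gives center (0, -1/2), radius 1/8


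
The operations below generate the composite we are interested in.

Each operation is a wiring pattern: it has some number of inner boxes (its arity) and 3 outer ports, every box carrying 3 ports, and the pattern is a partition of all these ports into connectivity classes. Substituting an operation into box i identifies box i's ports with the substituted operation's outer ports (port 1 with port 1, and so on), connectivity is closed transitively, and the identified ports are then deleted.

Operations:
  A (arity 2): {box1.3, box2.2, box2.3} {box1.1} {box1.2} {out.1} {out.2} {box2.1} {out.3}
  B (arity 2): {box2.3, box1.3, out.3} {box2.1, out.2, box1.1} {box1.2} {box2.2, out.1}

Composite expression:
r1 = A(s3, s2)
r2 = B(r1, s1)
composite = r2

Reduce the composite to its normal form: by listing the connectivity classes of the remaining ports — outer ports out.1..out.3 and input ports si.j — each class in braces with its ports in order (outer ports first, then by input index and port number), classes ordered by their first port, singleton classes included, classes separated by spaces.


{out.1, s1.2} {out.2, s1.1} {out.3, s1.3} {s2.1} {s2.2, s2.3, s3.3} {s3.1} {s3.2}

After gluing at B, chains via deleted ports link the s-ports.
A over (s3, s2) gives {out.1} {out.2} {out.3} {s2.1} {s2.2, s2.3, s3.3} {s3.1} {s3.2}, out.j being that stage's outer ports
B over (s3, s2, s1) gives {out.1, s1.2} {out.2, s1.1} {out.3, s1.3} {s2.1} {s2.2, s2.3, s3.3} {s3.1} {s3.2}, out.j being that stage's outer ports


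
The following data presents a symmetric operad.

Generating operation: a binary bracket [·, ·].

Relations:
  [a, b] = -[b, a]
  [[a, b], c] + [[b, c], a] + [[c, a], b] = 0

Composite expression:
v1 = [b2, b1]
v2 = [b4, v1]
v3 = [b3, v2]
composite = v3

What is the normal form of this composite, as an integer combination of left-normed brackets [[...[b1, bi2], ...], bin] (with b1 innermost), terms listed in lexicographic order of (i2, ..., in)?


-[[[b1, b2], b4], b3]

Left-normed coefficients sit on the b1-initial expansion words.
Composite bracket: [b3, [b4, [b2, b1]]]
Expanding via [a, b] = ab - ba: 8 signed words (2^3 = 8).
Collect the words opening with b1:
  the word b1b2b4b3 carries sign -1 and contributes -[[[b1, b2], b4], b3]


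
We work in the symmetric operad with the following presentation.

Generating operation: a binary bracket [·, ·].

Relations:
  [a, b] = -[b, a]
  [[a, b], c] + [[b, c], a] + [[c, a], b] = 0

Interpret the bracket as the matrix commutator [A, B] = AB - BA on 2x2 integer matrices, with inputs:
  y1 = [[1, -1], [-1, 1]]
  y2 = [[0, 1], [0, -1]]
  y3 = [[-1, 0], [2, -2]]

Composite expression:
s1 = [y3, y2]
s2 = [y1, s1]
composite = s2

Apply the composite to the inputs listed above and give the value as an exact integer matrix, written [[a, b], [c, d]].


[[-1, -4], [4, 1]]

[y3, y2] = [[-2, 1], [2, 2]]
[y1, [y3, y2]] = [[-1, -4], [4, 1]]


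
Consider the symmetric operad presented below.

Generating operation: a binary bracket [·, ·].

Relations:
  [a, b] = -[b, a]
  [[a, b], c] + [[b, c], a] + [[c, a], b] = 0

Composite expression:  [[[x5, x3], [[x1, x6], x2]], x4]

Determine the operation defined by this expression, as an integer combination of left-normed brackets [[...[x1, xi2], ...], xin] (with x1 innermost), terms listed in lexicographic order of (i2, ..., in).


[[[[[x1, x6], x2], x3], x5], x4] - [[[[[x1, x6], x2], x5], x3], x4]

A multilinear Lie element is pinned by x1-initial words (x1 innermost).
Composite bracket: [[[x5, x3], [[x1, x6], x2]], x4]
Each bracket splits as ab - ba, giving 32 signed words (2^5 = 32).
Only words starting with x1 matter:
  x1x6x2x3x5x4 appears with sign +1, giving the term +[[[[[x1, x6], x2], x3], x5], x4]
  x1x6x2x5x3x4 appears with sign -1, giving the term -[[[[[x1, x6], x2], x5], x3], x4]
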